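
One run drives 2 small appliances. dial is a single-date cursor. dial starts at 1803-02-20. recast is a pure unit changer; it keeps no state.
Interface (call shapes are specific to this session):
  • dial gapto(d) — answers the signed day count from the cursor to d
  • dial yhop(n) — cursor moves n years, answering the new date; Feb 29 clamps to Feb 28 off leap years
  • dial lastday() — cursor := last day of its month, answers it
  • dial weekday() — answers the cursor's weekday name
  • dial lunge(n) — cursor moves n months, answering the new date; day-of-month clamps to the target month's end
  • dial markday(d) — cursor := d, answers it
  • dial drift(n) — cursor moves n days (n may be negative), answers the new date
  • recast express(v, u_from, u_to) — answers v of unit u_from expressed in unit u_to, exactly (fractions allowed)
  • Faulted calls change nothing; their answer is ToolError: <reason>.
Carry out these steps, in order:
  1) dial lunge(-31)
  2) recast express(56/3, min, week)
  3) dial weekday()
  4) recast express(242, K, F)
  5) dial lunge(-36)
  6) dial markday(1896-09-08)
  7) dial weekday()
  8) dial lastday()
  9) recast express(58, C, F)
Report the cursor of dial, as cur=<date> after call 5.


Calling dial lunge using n→-31, and see 1800-07-20.
I use recast express using v→56/3, u_from→min, u_to→week, → 1/540.
Then dial weekday(), and observe Sunday.
Calling recast express using v→242, u_from→K, u_to→F, and observe -2407/100.
Now I run dial lunge using n→-36, which returns 1797-07-20.
Invoking dial markday using d→1896-09-08: 1896-09-08.
I run dial weekday, and see Tuesday.
I use dial lastday(), — result: 1896-09-30.
I invoke recast express using v→58, u_from→C, u_to→F, → 682/5.

Answer: cur=1797-07-20


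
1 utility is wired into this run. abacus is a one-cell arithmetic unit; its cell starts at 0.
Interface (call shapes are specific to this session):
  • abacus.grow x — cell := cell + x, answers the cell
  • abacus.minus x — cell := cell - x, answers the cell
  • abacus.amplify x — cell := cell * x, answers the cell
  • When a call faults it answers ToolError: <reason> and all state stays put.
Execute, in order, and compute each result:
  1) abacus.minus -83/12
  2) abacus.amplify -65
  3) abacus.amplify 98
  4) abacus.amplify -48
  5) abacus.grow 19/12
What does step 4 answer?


Answer: 2114840

Derivation:
-- 1. minus(x→-83/12) ~> 83/12
-- 2. amplify(x→-65) ~> -5395/12
-- 3. amplify(x→98) ~> -264355/6
-- 4. amplify(x→-48) ~> 2114840
-- 5. grow(x→19/12) ~> 25378099/12


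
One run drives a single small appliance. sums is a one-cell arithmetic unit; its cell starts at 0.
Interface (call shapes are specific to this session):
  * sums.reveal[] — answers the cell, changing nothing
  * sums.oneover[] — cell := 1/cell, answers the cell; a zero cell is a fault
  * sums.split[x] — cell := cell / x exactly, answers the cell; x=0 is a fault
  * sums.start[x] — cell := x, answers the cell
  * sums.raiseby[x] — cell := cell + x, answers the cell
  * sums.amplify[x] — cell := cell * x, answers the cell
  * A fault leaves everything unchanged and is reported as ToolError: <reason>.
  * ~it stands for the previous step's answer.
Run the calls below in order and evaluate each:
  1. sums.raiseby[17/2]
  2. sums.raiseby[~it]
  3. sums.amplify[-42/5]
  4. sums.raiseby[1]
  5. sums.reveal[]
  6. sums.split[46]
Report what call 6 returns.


Answer: -709/230

Derivation:
Invoking sums.raiseby(17/2), and get 17/2.
I use sums.raiseby(~it), — result: 17.
Using sums.amplify(-42/5), giving -714/5.
I try sums.raiseby(1), → -709/5.
Then sums.reveal(), → -709/5.
Calling sums.split(46), — result: -709/230.


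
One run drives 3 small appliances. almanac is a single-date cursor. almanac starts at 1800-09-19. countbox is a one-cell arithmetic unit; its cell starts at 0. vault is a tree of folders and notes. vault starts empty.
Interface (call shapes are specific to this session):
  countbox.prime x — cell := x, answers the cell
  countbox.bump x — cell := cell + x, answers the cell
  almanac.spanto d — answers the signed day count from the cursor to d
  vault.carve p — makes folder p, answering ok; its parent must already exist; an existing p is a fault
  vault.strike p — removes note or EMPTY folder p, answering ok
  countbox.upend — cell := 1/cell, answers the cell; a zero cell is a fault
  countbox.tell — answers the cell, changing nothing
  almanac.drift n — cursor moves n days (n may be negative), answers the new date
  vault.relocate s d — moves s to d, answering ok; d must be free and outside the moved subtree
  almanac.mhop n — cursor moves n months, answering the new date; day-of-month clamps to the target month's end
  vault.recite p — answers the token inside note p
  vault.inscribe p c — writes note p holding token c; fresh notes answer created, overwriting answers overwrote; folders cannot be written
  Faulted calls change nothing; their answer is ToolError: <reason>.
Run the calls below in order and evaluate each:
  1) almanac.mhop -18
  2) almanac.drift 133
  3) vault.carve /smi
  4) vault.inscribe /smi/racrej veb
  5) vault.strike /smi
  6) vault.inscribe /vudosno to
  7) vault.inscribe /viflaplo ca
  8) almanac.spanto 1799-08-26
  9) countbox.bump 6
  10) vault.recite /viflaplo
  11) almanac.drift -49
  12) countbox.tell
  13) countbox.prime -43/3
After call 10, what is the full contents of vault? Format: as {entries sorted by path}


Next I call almanac.mhop with -18, and get 1799-03-19.
I call almanac.drift with 133, giving 1799-07-30.
Using vault.carve with /smi, which returns ok.
Invoking vault.inscribe with /smi/racrej, veb, and get created.
I use vault.strike with /smi, yielding ToolError: not empty.
I call vault.inscribe with /vudosno, to, and get created.
I call vault.inscribe with /viflaplo, ca, → created.
Next I call almanac.spanto with 1799-08-26, and see 27.
Next I call countbox.bump with 6, → 6.
I use vault.recite with /viflaplo, — result: ca.
Invoking almanac.drift with -49, giving 1799-06-11.
I try countbox.tell(), which returns 6.
I run countbox.prime with -43/3, — result: -43/3.

Answer: {smi/, smi/racrej=veb, viflaplo=ca, vudosno=to}


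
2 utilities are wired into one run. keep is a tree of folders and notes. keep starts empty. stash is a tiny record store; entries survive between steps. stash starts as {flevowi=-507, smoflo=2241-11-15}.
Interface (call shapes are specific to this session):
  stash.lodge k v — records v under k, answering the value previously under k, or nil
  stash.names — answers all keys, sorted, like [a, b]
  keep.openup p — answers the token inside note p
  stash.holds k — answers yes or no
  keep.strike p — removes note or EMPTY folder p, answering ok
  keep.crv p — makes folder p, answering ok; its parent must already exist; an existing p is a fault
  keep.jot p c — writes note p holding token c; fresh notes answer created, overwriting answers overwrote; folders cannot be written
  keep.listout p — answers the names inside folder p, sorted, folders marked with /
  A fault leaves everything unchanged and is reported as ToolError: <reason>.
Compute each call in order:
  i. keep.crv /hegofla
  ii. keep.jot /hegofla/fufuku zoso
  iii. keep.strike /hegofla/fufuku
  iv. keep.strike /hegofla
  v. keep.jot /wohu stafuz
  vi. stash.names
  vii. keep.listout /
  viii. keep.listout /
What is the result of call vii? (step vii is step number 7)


Answer: [wohu]

Derivation:
$ keep.crv p: /hegofla
= ok
$ keep.jot p: /hegofla/fufuku c: zoso
= created
$ keep.strike p: /hegofla/fufuku
= ok
$ keep.strike p: /hegofla
= ok
$ keep.jot p: /wohu c: stafuz
= created
$ stash.names
= [flevowi, smoflo]
$ keep.listout p: /
= [wohu]
$ keep.listout p: /
= [wohu]


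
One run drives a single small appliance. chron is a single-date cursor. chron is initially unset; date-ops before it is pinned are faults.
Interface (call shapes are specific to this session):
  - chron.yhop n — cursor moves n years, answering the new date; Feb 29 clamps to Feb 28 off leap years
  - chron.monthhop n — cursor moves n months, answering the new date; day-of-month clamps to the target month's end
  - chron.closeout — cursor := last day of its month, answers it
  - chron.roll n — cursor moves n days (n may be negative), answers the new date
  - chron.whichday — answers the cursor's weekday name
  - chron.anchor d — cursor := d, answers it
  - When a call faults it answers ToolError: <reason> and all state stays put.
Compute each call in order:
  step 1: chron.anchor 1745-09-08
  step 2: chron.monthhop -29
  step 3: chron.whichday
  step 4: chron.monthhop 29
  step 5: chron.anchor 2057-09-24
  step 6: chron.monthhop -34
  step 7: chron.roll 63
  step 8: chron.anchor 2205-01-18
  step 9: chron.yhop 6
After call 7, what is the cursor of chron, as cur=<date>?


Answer: cur=2055-01-26

Derivation:
I run chron.anchor passing d='1745-09-08', and see 1745-09-08.
I invoke chron.monthhop passing n='-29', which returns 1743-04-08.
I call chron.whichday, giving Monday.
I invoke chron.monthhop passing n='29', — result: 1745-09-08.
Then chron.anchor passing d='2057-09-24', and see 2057-09-24.
Invoking chron.monthhop passing n='-34', and see 2054-11-24.
Using chron.roll passing n='63', yielding 2055-01-26.
Now I run chron.anchor passing d='2205-01-18', which returns 2205-01-18.
I run chron.yhop passing n='6': 2211-01-18.


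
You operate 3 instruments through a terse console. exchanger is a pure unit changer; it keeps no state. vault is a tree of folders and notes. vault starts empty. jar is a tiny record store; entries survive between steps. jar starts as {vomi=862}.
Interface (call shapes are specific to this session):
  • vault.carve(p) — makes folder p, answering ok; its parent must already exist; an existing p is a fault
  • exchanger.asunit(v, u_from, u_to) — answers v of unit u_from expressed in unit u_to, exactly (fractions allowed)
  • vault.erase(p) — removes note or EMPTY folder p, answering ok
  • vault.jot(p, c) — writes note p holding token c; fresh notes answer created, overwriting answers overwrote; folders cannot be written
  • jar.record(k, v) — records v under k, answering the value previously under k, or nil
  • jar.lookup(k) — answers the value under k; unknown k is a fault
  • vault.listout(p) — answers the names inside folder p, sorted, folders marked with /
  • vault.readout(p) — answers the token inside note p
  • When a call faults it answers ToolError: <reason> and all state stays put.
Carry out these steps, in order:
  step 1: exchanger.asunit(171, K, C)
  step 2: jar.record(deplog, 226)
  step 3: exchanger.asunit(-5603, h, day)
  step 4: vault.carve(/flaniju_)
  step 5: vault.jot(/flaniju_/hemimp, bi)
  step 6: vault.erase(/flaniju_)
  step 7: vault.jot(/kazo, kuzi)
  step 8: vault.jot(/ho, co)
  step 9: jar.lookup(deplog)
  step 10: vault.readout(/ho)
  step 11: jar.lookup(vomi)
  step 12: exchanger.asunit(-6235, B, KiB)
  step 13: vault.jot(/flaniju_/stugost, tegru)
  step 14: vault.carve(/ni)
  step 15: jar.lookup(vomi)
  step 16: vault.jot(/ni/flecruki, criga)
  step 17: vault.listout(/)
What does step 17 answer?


Answer: [flaniju_/, ho, kazo, ni/]

Derivation:
→ exchanger.asunit(v='171', u_from='K', u_to='C')
← -2043/20
→ jar.record(k='deplog', v='226')
← nil
→ exchanger.asunit(v='-5603', u_from='h', u_to='day')
← -5603/24
→ vault.carve(p='/flaniju_')
← ok
→ vault.jot(p='/flaniju_/hemimp', c='bi')
← created
→ vault.erase(p='/flaniju_')
← ToolError: not empty
→ vault.jot(p='/kazo', c='kuzi')
← created
→ vault.jot(p='/ho', c='co')
← created
→ jar.lookup(k='deplog')
← 226
→ vault.readout(p='/ho')
← co
→ jar.lookup(k='vomi')
← 862
→ exchanger.asunit(v='-6235', u_from='B', u_to='KiB')
← -6235/1024
→ vault.jot(p='/flaniju_/stugost', c='tegru')
← created
→ vault.carve(p='/ni')
← ok
→ jar.lookup(k='vomi')
← 862
→ vault.jot(p='/ni/flecruki', c='criga')
← created
→ vault.listout(p='/')
← [flaniju_/, ho, kazo, ni/]


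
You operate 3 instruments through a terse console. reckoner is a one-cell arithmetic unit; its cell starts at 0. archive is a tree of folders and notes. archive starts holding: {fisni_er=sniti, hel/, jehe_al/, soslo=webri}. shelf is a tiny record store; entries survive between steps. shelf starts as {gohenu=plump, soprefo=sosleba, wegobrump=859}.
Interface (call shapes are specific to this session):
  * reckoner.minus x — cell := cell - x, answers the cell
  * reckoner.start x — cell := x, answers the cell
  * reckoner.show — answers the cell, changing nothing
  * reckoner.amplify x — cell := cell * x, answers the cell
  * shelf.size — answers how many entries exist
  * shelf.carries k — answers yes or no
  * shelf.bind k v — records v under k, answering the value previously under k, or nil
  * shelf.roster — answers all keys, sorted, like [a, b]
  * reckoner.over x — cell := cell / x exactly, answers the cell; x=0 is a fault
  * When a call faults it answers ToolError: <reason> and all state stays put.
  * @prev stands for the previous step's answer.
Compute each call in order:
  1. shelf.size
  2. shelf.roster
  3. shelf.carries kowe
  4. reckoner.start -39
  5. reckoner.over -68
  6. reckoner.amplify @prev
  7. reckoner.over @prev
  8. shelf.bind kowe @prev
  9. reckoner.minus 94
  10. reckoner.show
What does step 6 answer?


Answer: 1521/4624

Derivation:
Do: shelf.size[]
See: 3
Do: shelf.roster[]
See: [gohenu, soprefo, wegobrump]
Do: shelf.carries[k: kowe]
See: no
Do: reckoner.start[x: -39]
See: -39
Do: reckoner.over[x: -68]
See: 39/68
Do: reckoner.amplify[x: @prev]
See: 1521/4624
Do: reckoner.over[x: @prev]
See: 1
Do: shelf.bind[k: kowe; v: @prev]
See: nil
Do: reckoner.minus[x: 94]
See: -93
Do: reckoner.show[]
See: -93


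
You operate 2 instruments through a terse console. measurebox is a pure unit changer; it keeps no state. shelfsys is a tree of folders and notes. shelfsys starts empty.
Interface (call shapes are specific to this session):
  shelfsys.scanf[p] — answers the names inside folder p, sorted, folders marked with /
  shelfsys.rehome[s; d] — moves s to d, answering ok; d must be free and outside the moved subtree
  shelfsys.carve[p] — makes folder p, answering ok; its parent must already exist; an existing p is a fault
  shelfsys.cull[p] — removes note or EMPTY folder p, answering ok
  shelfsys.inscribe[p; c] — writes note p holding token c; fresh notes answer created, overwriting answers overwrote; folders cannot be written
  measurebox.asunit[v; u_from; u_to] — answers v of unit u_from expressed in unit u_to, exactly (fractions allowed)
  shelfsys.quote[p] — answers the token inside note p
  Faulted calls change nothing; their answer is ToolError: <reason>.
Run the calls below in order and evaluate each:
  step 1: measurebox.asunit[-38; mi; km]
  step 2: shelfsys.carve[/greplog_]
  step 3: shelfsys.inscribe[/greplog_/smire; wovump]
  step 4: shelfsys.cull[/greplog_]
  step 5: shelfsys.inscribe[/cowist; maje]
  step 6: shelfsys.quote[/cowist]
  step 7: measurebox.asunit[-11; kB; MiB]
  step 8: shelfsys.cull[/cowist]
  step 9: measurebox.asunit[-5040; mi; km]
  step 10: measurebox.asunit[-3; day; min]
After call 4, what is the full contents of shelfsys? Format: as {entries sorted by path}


// 1. asunit(v→-38, u_from→mi, u_to→km) -> -955548/15625
// 2. carve(p→/greplog_) -> ok
// 3. inscribe(p→/greplog_/smire, c→wovump) -> created
// 4. cull(p→/greplog_) -> ToolError: not empty
// 5. inscribe(p→/cowist, c→maje) -> created
// 6. quote(p→/cowist) -> maje
// 7. asunit(v→-11, u_from→kB, u_to→MiB) -> -1375/131072
// 8. cull(p→/cowist) -> ok
// 9. asunit(v→-5040, u_from→mi, u_to→km) -> -25347168/3125
// 10. asunit(v→-3, u_from→day, u_to→min) -> -4320

Answer: {greplog_/, greplog_/smire=wovump}


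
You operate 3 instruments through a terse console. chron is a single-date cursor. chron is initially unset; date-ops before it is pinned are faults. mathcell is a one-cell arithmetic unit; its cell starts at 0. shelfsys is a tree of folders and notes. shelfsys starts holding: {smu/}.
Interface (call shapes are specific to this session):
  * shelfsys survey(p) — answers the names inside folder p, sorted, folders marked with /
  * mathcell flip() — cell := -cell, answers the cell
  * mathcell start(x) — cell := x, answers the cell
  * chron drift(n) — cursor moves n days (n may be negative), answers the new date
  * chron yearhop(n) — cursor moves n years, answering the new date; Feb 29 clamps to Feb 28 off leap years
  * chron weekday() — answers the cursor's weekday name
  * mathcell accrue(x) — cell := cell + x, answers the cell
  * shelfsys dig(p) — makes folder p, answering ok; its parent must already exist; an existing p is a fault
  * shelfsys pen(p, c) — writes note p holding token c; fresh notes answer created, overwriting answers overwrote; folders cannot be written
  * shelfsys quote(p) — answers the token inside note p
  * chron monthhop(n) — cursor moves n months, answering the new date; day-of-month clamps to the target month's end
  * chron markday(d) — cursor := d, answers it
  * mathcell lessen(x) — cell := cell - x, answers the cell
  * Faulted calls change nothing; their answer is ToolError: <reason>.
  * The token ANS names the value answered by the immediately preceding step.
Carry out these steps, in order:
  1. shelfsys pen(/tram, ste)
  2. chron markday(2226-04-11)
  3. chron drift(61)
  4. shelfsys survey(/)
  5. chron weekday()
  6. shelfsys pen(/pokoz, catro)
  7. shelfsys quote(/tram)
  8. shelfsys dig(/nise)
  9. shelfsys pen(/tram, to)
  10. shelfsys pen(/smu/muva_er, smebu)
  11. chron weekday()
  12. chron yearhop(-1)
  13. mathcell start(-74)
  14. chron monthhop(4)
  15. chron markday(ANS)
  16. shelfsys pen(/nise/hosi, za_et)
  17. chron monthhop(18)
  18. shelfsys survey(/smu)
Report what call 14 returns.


Answer: 2225-10-11

Derivation:
>> shelfsys pen(/tram, ste)
<< created
>> chron markday(2226-04-11)
<< 2226-04-11
>> chron drift(61)
<< 2226-06-11
>> shelfsys survey(/)
<< [smu/, tram]
>> chron weekday()
<< Sunday
>> shelfsys pen(/pokoz, catro)
<< created
>> shelfsys quote(/tram)
<< ste
>> shelfsys dig(/nise)
<< ok
>> shelfsys pen(/tram, to)
<< overwrote
>> shelfsys pen(/smu/muva_er, smebu)
<< created
>> chron weekday()
<< Sunday
>> chron yearhop(-1)
<< 2225-06-11
>> mathcell start(-74)
<< -74
>> chron monthhop(4)
<< 2225-10-11
>> chron markday(ANS)
<< 2225-10-11
>> shelfsys pen(/nise/hosi, za_et)
<< created
>> chron monthhop(18)
<< 2227-04-11
>> shelfsys survey(/smu)
<< [muva_er]


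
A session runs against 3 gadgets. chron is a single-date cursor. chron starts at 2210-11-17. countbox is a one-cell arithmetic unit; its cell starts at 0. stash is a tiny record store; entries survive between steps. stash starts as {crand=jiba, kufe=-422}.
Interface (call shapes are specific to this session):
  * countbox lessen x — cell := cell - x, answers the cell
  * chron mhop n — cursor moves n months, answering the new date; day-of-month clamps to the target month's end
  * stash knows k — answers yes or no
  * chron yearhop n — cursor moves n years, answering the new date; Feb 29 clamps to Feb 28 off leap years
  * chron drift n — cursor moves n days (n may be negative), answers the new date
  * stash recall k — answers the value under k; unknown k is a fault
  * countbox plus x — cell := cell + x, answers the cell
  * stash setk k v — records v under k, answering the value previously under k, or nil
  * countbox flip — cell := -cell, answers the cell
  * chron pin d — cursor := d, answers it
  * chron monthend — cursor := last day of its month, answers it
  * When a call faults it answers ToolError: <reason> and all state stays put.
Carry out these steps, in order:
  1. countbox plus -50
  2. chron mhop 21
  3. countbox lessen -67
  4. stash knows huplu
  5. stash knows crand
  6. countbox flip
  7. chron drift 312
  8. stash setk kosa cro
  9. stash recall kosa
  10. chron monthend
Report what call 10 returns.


Answer: 2213-06-30

Derivation:
→ countbox plus(x: -50)
← -50
→ chron mhop(n: 21)
← 2212-08-17
→ countbox lessen(x: -67)
← 17
→ stash knows(k: huplu)
← no
→ stash knows(k: crand)
← yes
→ countbox flip()
← -17
→ chron drift(n: 312)
← 2213-06-25
→ stash setk(k: kosa, v: cro)
← nil
→ stash recall(k: kosa)
← cro
→ chron monthend()
← 2213-06-30


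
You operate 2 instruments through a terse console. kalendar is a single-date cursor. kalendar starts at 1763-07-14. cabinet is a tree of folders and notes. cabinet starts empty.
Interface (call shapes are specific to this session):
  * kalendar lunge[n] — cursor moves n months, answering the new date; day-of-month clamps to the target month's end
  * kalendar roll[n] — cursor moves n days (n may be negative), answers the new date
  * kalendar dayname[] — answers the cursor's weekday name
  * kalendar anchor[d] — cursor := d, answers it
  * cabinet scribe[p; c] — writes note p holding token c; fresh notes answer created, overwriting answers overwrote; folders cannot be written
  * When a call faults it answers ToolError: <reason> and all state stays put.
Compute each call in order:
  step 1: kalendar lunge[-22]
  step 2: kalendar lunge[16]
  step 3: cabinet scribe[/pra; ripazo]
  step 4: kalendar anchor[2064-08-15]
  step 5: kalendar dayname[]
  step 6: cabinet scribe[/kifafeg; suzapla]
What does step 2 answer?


Next I call kalendar lunge with n: -22, and see 1761-09-14.
Using kalendar lunge with n: 16, — result: 1763-01-14.
I call cabinet scribe with p: /pra, c: ripazo, which returns created.
I invoke kalendar anchor with d: 2064-08-15, → 2064-08-15.
Now I run kalendar dayname, and get Friday.
Calling cabinet scribe with p: /kifafeg, c: suzapla: created.

Answer: 1763-01-14


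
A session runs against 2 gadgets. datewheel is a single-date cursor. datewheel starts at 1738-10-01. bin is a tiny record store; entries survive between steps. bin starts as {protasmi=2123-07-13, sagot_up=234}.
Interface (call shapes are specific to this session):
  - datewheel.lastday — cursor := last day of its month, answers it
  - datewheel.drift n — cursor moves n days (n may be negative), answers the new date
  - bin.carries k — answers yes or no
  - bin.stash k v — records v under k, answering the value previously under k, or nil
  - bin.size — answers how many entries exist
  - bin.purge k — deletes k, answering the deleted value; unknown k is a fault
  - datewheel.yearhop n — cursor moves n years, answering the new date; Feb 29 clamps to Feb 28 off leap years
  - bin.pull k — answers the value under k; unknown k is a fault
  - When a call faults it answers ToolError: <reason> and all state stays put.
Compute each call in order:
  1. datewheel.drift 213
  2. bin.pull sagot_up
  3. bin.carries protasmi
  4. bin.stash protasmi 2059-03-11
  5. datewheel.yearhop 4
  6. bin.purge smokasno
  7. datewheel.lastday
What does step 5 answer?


Answer: 1743-05-02

Derivation:
[in] drift n: 213
:: 1739-05-02
[in] pull k: sagot_up
:: 234
[in] carries k: protasmi
:: yes
[in] stash k: protasmi v: 2059-03-11
:: 2123-07-13
[in] yearhop n: 4
:: 1743-05-02
[in] purge k: smokasno
:: ToolError: no such key smokasno
[in] lastday
:: 1743-05-31


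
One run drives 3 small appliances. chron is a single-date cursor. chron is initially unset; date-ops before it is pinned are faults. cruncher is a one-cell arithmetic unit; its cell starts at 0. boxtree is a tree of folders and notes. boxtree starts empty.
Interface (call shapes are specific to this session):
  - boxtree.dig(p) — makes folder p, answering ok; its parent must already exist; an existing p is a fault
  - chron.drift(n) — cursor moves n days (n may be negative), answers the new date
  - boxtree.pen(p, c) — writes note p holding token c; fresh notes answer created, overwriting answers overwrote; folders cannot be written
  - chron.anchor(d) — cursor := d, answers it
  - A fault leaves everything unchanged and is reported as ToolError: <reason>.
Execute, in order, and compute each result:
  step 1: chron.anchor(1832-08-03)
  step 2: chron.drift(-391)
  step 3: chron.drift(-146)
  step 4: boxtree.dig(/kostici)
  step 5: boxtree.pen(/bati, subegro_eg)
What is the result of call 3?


Answer: 1831-02-13

Derivation:
[in] chron.anchor d: 1832-08-03
= 1832-08-03
[in] chron.drift n: -391
= 1831-07-09
[in] chron.drift n: -146
= 1831-02-13
[in] boxtree.dig p: /kostici
= ok
[in] boxtree.pen p: /bati c: subegro_eg
= created


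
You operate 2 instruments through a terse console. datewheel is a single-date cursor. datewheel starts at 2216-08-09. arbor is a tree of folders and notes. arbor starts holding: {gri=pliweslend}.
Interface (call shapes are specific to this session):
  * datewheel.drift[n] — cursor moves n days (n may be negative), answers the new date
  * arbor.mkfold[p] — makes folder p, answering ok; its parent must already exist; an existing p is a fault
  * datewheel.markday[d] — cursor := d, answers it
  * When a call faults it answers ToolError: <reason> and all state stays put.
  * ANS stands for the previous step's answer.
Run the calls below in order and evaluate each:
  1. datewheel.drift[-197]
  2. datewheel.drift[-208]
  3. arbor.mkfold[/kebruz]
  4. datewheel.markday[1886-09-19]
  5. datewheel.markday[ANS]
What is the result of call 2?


-- datewheel.drift(n→-197) => 2216-01-25
-- datewheel.drift(n→-208) => 2215-07-01
-- arbor.mkfold(p→/kebruz) => ok
-- datewheel.markday(d→1886-09-19) => 1886-09-19
-- datewheel.markday(d→ANS) => 1886-09-19

Answer: 2215-07-01


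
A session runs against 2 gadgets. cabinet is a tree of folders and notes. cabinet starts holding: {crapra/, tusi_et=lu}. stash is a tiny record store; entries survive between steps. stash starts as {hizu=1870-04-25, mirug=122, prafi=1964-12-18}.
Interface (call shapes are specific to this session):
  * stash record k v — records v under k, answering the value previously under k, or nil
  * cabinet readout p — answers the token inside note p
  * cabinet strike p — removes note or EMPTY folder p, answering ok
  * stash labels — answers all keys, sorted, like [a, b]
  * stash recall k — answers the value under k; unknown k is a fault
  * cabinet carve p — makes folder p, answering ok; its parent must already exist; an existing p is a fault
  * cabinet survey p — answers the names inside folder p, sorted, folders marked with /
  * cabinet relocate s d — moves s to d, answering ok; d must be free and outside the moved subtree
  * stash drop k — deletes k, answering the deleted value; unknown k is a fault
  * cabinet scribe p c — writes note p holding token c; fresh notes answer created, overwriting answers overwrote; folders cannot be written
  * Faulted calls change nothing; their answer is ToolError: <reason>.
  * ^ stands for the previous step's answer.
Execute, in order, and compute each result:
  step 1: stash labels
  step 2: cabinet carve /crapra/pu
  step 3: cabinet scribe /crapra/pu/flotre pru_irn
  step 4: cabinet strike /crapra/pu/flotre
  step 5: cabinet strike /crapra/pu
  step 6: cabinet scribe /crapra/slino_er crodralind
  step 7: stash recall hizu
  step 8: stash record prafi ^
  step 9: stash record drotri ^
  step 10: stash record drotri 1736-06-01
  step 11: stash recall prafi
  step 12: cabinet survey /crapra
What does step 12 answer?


% stash labels
= [hizu, mirug, prafi]
% cabinet carve p→/crapra/pu
= ok
% cabinet scribe p→/crapra/pu/flotre c→pru_irn
= created
% cabinet strike p→/crapra/pu/flotre
= ok
% cabinet strike p→/crapra/pu
= ok
% cabinet scribe p→/crapra/slino_er c→crodralind
= created
% stash recall k→hizu
= 1870-04-25
% stash record k→prafi v→^
= 1964-12-18
% stash record k→drotri v→^
= nil
% stash record k→drotri v→1736-06-01
= 1964-12-18
% stash recall k→prafi
= 1870-04-25
% cabinet survey p→/crapra
= [slino_er]

Answer: [slino_er]


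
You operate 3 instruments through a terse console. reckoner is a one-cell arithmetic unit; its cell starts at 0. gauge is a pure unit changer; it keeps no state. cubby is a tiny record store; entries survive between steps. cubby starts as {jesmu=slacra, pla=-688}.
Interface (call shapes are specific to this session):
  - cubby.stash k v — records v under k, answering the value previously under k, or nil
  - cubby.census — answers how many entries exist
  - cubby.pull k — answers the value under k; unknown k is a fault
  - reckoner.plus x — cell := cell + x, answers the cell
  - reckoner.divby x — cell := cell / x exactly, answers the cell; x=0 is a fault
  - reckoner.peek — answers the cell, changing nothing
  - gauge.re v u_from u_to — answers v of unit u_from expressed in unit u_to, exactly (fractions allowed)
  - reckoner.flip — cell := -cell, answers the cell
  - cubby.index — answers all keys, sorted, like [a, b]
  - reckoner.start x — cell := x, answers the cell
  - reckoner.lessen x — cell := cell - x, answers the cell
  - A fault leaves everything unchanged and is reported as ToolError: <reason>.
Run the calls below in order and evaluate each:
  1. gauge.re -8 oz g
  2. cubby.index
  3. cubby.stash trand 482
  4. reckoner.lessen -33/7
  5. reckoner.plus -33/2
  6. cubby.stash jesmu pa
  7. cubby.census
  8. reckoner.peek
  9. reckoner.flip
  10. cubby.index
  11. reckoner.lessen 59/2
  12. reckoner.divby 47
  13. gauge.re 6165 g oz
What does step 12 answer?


I call gauge.re on -8, oz, g, which returns -45359237/200000.
I invoke cubby.index(), giving [jesmu, pla].
Next I call cubby.stash on trand, 482, and observe nil.
I invoke reckoner.lessen on -33/7, giving 33/7.
Invoking reckoner.plus on -33/2, giving -165/14.
I invoke cubby.stash on jesmu, pa, and get slacra.
I call cubby.census(), giving 3.
Then reckoner.peek(), and observe -165/14.
I use reckoner.flip(), → 165/14.
Calling cubby.index(), — result: [jesmu, pla, trand].
Calling reckoner.lessen on 59/2, and get -124/7.
Next I call reckoner.divby on 47, which returns -124/329.
I use gauge.re on 6165, g, oz, → 9864000000/45359237.

Answer: -124/329


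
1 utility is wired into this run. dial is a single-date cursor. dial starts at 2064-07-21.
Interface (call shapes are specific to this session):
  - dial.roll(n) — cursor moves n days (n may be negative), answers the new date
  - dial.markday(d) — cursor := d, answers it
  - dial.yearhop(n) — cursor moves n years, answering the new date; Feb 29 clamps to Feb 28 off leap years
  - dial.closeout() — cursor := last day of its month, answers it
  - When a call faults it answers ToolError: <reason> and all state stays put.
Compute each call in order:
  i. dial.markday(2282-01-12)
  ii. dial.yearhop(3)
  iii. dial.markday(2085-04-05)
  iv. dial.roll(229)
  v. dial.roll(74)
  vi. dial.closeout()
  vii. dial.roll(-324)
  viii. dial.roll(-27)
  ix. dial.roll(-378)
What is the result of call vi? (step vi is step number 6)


! markday(d→2282-01-12) : 2282-01-12
! yearhop(n→3) : 2285-01-12
! markday(d→2085-04-05) : 2085-04-05
! roll(n→229) : 2085-11-20
! roll(n→74) : 2086-02-02
! closeout() : 2086-02-28
! roll(n→-324) : 2085-04-10
! roll(n→-27) : 2085-03-14
! roll(n→-378) : 2084-03-01

Answer: 2086-02-28


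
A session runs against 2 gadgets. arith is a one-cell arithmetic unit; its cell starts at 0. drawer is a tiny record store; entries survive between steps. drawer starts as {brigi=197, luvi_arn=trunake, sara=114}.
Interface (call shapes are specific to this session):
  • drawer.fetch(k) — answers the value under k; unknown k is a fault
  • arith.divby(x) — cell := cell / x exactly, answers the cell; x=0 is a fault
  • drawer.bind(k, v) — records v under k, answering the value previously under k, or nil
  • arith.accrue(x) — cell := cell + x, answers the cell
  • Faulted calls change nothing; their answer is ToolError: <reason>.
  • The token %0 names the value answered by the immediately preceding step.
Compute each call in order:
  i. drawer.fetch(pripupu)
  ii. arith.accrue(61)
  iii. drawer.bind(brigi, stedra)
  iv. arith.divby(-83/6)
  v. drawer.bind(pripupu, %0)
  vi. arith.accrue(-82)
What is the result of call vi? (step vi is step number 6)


Answer: -7172/83

Derivation:
I invoke fetch passing k=pripupu, and see ToolError: no such key pripupu.
Calling accrue passing x=61, — result: 61.
Then bind passing k=brigi, v=stedra, → 197.
Invoking divby passing x=-83/6, and see -366/83.
Calling bind passing k=pripupu, v=%0, yielding nil.
Using accrue passing x=-82, and see -7172/83.


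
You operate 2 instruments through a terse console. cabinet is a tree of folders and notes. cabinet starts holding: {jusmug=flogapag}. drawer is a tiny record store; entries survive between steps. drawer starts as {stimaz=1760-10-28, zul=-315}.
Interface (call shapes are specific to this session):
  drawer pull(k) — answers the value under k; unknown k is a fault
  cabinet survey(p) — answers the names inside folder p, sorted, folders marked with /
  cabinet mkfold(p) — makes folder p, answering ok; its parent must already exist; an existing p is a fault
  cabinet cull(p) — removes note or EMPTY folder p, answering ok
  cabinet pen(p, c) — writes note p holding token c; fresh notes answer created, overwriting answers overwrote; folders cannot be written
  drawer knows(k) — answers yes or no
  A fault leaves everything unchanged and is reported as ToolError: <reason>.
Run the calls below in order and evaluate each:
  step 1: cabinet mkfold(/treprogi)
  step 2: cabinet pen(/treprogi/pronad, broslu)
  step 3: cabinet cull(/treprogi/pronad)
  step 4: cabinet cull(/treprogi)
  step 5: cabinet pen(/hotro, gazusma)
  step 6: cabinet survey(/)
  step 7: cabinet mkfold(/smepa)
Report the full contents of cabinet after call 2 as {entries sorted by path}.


Answer: {jusmug=flogapag, treprogi/, treprogi/pronad=broslu}

Derivation:
$ cabinet mkfold p='/treprogi'
  ok
$ cabinet pen p='/treprogi/pronad' c='broslu'
  created
$ cabinet cull p='/treprogi/pronad'
  ok
$ cabinet cull p='/treprogi'
  ok
$ cabinet pen p='/hotro' c='gazusma'
  created
$ cabinet survey p='/'
  [hotro, jusmug]
$ cabinet mkfold p='/smepa'
  ok


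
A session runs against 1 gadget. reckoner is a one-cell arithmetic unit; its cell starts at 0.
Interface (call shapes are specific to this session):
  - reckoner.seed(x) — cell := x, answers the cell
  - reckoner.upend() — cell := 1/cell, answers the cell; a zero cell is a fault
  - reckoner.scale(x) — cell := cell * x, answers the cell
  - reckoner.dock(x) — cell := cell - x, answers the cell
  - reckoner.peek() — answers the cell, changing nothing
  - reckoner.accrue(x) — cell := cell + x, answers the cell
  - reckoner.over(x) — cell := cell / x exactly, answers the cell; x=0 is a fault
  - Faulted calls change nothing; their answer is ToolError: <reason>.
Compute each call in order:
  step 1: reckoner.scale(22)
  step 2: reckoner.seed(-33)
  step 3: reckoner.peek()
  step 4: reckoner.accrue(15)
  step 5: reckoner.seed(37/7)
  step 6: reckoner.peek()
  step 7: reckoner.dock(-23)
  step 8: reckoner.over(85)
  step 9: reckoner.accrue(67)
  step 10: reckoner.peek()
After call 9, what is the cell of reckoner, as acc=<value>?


Answer: acc=40063/595

Derivation:
Calling scale on 22: 0.
Next I call seed on -33, giving -33.
I invoke peek(), which returns -33.
I use accrue on 15, and get -18.
I run seed on 37/7, and observe 37/7.
I run peek(), which returns 37/7.
I run dock on -23, yielding 198/7.
I run over on 85, — result: 198/595.
Calling accrue on 67, → 40063/595.
I invoke peek(), — result: 40063/595.


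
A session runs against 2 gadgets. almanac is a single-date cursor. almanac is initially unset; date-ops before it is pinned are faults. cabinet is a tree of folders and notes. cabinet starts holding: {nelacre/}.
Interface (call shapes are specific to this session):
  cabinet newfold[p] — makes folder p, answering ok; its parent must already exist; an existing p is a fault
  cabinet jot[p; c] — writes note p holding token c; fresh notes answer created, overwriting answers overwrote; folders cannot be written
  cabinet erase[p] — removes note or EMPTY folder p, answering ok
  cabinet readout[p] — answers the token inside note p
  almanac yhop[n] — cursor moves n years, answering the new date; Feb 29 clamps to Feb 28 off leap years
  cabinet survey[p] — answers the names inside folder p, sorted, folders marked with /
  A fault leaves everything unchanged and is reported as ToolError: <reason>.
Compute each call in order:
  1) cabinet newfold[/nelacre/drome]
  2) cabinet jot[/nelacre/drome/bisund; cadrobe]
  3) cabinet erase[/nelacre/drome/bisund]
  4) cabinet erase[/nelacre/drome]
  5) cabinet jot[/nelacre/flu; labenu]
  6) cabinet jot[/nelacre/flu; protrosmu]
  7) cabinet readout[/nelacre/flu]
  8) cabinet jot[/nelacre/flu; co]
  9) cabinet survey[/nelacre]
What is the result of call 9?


==> cabinet newfold(p='/nelacre/drome')
<== ok
==> cabinet jot(p='/nelacre/drome/bisund', c='cadrobe')
<== created
==> cabinet erase(p='/nelacre/drome/bisund')
<== ok
==> cabinet erase(p='/nelacre/drome')
<== ok
==> cabinet jot(p='/nelacre/flu', c='labenu')
<== created
==> cabinet jot(p='/nelacre/flu', c='protrosmu')
<== overwrote
==> cabinet readout(p='/nelacre/flu')
<== protrosmu
==> cabinet jot(p='/nelacre/flu', c='co')
<== overwrote
==> cabinet survey(p='/nelacre')
<== [flu]

Answer: [flu]


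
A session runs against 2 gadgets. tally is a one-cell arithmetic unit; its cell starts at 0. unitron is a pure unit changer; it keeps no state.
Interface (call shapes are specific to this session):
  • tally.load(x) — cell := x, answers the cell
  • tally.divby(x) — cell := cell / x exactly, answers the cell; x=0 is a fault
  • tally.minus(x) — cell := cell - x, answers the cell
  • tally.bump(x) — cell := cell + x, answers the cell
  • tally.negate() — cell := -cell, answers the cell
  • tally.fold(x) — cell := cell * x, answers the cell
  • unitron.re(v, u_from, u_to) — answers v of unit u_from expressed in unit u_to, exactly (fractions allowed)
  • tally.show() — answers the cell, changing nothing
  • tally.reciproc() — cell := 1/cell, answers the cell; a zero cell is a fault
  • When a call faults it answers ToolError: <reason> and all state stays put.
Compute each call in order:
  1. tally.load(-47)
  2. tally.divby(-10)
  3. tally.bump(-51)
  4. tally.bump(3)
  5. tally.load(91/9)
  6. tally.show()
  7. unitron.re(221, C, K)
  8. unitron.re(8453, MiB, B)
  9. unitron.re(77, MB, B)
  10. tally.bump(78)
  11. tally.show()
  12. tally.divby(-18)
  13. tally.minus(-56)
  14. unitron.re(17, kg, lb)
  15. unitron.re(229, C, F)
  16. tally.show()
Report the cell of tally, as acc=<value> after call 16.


Answer: acc=8279/162

Derivation:
$ load x→-47
= -47
$ divby x→-10
= 47/10
$ bump x→-51
= -463/10
$ bump x→3
= -433/10
$ load x→91/9
= 91/9
$ show
= 91/9
$ re v→221 u_from→C u_to→K
= 9883/20
$ re v→8453 u_from→MiB u_to→B
= 8863612928
$ re v→77 u_from→MB u_to→B
= 77000000
$ bump x→78
= 793/9
$ show
= 793/9
$ divby x→-18
= -793/162
$ minus x→-56
= 8279/162
$ re v→17 u_from→kg u_to→lb
= 1700000000/45359237
$ re v→229 u_from→C u_to→F
= 2221/5
$ show
= 8279/162


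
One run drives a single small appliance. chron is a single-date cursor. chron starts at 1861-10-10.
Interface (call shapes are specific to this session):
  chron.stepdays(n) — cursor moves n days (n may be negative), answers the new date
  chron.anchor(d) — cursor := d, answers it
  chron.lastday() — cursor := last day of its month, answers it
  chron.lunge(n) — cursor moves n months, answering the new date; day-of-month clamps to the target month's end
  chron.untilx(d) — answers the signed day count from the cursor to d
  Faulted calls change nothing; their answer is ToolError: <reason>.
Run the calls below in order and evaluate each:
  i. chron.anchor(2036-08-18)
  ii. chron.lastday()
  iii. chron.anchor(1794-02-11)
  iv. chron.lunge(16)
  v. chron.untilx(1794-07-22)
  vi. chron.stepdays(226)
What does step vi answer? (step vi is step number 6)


Answer: 1796-01-23

Derivation:
>> chron.anchor(d=2036-08-18)
<< 2036-08-18
>> chron.lastday()
<< 2036-08-31
>> chron.anchor(d=1794-02-11)
<< 1794-02-11
>> chron.lunge(n=16)
<< 1795-06-11
>> chron.untilx(d=1794-07-22)
<< -324
>> chron.stepdays(n=226)
<< 1796-01-23
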